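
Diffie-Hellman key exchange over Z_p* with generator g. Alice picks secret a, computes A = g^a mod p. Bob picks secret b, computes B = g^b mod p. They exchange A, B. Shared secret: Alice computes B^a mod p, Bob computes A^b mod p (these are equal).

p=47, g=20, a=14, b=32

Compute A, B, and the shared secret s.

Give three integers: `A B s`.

A = 20^14 mod 47  (bits of 14 = 1110)
  bit 0 = 1: r = r^2 * 20 mod 47 = 1^2 * 20 = 1*20 = 20
  bit 1 = 1: r = r^2 * 20 mod 47 = 20^2 * 20 = 24*20 = 10
  bit 2 = 1: r = r^2 * 20 mod 47 = 10^2 * 20 = 6*20 = 26
  bit 3 = 0: r = r^2 mod 47 = 26^2 = 18
  -> A = 18
B = 20^32 mod 47  (bits of 32 = 100000)
  bit 0 = 1: r = r^2 * 20 mod 47 = 1^2 * 20 = 1*20 = 20
  bit 1 = 0: r = r^2 mod 47 = 20^2 = 24
  bit 2 = 0: r = r^2 mod 47 = 24^2 = 12
  bit 3 = 0: r = r^2 mod 47 = 12^2 = 3
  bit 4 = 0: r = r^2 mod 47 = 3^2 = 9
  bit 5 = 0: r = r^2 mod 47 = 9^2 = 34
  -> B = 34
s = B^a = 34^14 mod 47  (bits of 14 = 1110)
  bit 0 = 1: r = r^2 * 34 mod 47 = 1^2 * 34 = 1*34 = 34
  bit 1 = 1: r = r^2 * 34 mod 47 = 34^2 * 34 = 28*34 = 12
  bit 2 = 1: r = r^2 * 34 mod 47 = 12^2 * 34 = 3*34 = 8
  bit 3 = 0: r = r^2 mod 47 = 8^2 = 17
  -> s = B^a = 17

Answer: 18 34 17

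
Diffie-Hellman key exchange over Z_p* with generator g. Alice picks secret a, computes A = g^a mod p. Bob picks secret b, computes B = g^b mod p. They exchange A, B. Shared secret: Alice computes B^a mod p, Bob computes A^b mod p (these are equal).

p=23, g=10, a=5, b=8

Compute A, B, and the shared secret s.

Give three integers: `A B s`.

Answer: 19 2 9

Derivation:
A = 10^5 mod 23  (bits of 5 = 101)
  bit 0 = 1: r = r^2 * 10 mod 23 = 1^2 * 10 = 1*10 = 10
  bit 1 = 0: r = r^2 mod 23 = 10^2 = 8
  bit 2 = 1: r = r^2 * 10 mod 23 = 8^2 * 10 = 18*10 = 19
  -> A = 19
B = 10^8 mod 23  (bits of 8 = 1000)
  bit 0 = 1: r = r^2 * 10 mod 23 = 1^2 * 10 = 1*10 = 10
  bit 1 = 0: r = r^2 mod 23 = 10^2 = 8
  bit 2 = 0: r = r^2 mod 23 = 8^2 = 18
  bit 3 = 0: r = r^2 mod 23 = 18^2 = 2
  -> B = 2
s = B^a = 2^5 mod 23  (bits of 5 = 101)
  bit 0 = 1: r = r^2 * 2 mod 23 = 1^2 * 2 = 1*2 = 2
  bit 1 = 0: r = r^2 mod 23 = 2^2 = 4
  bit 2 = 1: r = r^2 * 2 mod 23 = 4^2 * 2 = 16*2 = 9
  -> s = B^a = 9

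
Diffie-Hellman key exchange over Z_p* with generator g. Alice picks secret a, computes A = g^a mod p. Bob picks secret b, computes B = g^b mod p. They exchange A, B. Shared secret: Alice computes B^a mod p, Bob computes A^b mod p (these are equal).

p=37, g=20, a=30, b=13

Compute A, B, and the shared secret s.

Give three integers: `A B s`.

A = 20^30 mod 37  (bits of 30 = 11110)
  bit 0 = 1: r = r^2 * 20 mod 37 = 1^2 * 20 = 1*20 = 20
  bit 1 = 1: r = r^2 * 20 mod 37 = 20^2 * 20 = 30*20 = 8
  bit 2 = 1: r = r^2 * 20 mod 37 = 8^2 * 20 = 27*20 = 22
  bit 3 = 1: r = r^2 * 20 mod 37 = 22^2 * 20 = 3*20 = 23
  bit 4 = 0: r = r^2 mod 37 = 23^2 = 11
  -> A = 11
B = 20^13 mod 37  (bits of 13 = 1101)
  bit 0 = 1: r = r^2 * 20 mod 37 = 1^2 * 20 = 1*20 = 20
  bit 1 = 1: r = r^2 * 20 mod 37 = 20^2 * 20 = 30*20 = 8
  bit 2 = 0: r = r^2 mod 37 = 8^2 = 27
  bit 3 = 1: r = r^2 * 20 mod 37 = 27^2 * 20 = 26*20 = 2
  -> B = 2
s = B^a = 2^30 mod 37  (bits of 30 = 11110)
  bit 0 = 1: r = r^2 * 2 mod 37 = 1^2 * 2 = 1*2 = 2
  bit 1 = 1: r = r^2 * 2 mod 37 = 2^2 * 2 = 4*2 = 8
  bit 2 = 1: r = r^2 * 2 mod 37 = 8^2 * 2 = 27*2 = 17
  bit 3 = 1: r = r^2 * 2 mod 37 = 17^2 * 2 = 30*2 = 23
  bit 4 = 0: r = r^2 mod 37 = 23^2 = 11
  -> s = B^a = 11

Answer: 11 2 11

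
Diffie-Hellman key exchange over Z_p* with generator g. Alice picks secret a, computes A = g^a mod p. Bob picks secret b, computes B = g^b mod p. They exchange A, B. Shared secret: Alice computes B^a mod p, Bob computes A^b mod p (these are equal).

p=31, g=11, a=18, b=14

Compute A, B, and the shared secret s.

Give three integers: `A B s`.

Answer: 2 14 16

Derivation:
A = 11^18 mod 31  (bits of 18 = 10010)
  bit 0 = 1: r = r^2 * 11 mod 31 = 1^2 * 11 = 1*11 = 11
  bit 1 = 0: r = r^2 mod 31 = 11^2 = 28
  bit 2 = 0: r = r^2 mod 31 = 28^2 = 9
  bit 3 = 1: r = r^2 * 11 mod 31 = 9^2 * 11 = 19*11 = 23
  bit 4 = 0: r = r^2 mod 31 = 23^2 = 2
  -> A = 2
B = 11^14 mod 31  (bits of 14 = 1110)
  bit 0 = 1: r = r^2 * 11 mod 31 = 1^2 * 11 = 1*11 = 11
  bit 1 = 1: r = r^2 * 11 mod 31 = 11^2 * 11 = 28*11 = 29
  bit 2 = 1: r = r^2 * 11 mod 31 = 29^2 * 11 = 4*11 = 13
  bit 3 = 0: r = r^2 mod 31 = 13^2 = 14
  -> B = 14
s = B^a = 14^18 mod 31  (bits of 18 = 10010)
  bit 0 = 1: r = r^2 * 14 mod 31 = 1^2 * 14 = 1*14 = 14
  bit 1 = 0: r = r^2 mod 31 = 14^2 = 10
  bit 2 = 0: r = r^2 mod 31 = 10^2 = 7
  bit 3 = 1: r = r^2 * 14 mod 31 = 7^2 * 14 = 18*14 = 4
  bit 4 = 0: r = r^2 mod 31 = 4^2 = 16
  -> s = B^a = 16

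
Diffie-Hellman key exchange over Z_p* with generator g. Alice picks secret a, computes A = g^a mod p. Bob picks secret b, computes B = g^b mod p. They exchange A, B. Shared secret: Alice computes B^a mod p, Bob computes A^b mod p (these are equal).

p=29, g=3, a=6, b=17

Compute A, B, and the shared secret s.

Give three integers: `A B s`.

A = 3^6 mod 29  (bits of 6 = 110)
  bit 0 = 1: r = r^2 * 3 mod 29 = 1^2 * 3 = 1*3 = 3
  bit 1 = 1: r = r^2 * 3 mod 29 = 3^2 * 3 = 9*3 = 27
  bit 2 = 0: r = r^2 mod 29 = 27^2 = 4
  -> A = 4
B = 3^17 mod 29  (bits of 17 = 10001)
  bit 0 = 1: r = r^2 * 3 mod 29 = 1^2 * 3 = 1*3 = 3
  bit 1 = 0: r = r^2 mod 29 = 3^2 = 9
  bit 2 = 0: r = r^2 mod 29 = 9^2 = 23
  bit 3 = 0: r = r^2 mod 29 = 23^2 = 7
  bit 4 = 1: r = r^2 * 3 mod 29 = 7^2 * 3 = 20*3 = 2
  -> B = 2
s = B^a = 2^6 mod 29  (bits of 6 = 110)
  bit 0 = 1: r = r^2 * 2 mod 29 = 1^2 * 2 = 1*2 = 2
  bit 1 = 1: r = r^2 * 2 mod 29 = 2^2 * 2 = 4*2 = 8
  bit 2 = 0: r = r^2 mod 29 = 8^2 = 6
  -> s = B^a = 6

Answer: 4 2 6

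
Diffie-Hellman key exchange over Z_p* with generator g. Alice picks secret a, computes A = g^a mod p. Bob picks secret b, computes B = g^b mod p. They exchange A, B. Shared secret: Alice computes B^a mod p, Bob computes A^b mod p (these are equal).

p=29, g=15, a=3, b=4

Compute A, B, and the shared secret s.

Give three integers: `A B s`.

Answer: 11 20 25

Derivation:
A = 15^3 mod 29  (bits of 3 = 11)
  bit 0 = 1: r = r^2 * 15 mod 29 = 1^2 * 15 = 1*15 = 15
  bit 1 = 1: r = r^2 * 15 mod 29 = 15^2 * 15 = 22*15 = 11
  -> A = 11
B = 15^4 mod 29  (bits of 4 = 100)
  bit 0 = 1: r = r^2 * 15 mod 29 = 1^2 * 15 = 1*15 = 15
  bit 1 = 0: r = r^2 mod 29 = 15^2 = 22
  bit 2 = 0: r = r^2 mod 29 = 22^2 = 20
  -> B = 20
s = B^a = 20^3 mod 29  (bits of 3 = 11)
  bit 0 = 1: r = r^2 * 20 mod 29 = 1^2 * 20 = 1*20 = 20
  bit 1 = 1: r = r^2 * 20 mod 29 = 20^2 * 20 = 23*20 = 25
  -> s = B^a = 25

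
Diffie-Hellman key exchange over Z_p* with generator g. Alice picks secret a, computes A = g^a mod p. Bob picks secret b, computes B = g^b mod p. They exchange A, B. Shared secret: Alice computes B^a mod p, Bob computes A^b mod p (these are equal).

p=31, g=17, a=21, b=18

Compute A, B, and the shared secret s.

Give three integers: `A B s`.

A = 17^21 mod 31  (bits of 21 = 10101)
  bit 0 = 1: r = r^2 * 17 mod 31 = 1^2 * 17 = 1*17 = 17
  bit 1 = 0: r = r^2 mod 31 = 17^2 = 10
  bit 2 = 1: r = r^2 * 17 mod 31 = 10^2 * 17 = 7*17 = 26
  bit 3 = 0: r = r^2 mod 31 = 26^2 = 25
  bit 4 = 1: r = r^2 * 17 mod 31 = 25^2 * 17 = 5*17 = 23
  -> A = 23
B = 17^18 mod 31  (bits of 18 = 10010)
  bit 0 = 1: r = r^2 * 17 mod 31 = 1^2 * 17 = 1*17 = 17
  bit 1 = 0: r = r^2 mod 31 = 17^2 = 10
  bit 2 = 0: r = r^2 mod 31 = 10^2 = 7
  bit 3 = 1: r = r^2 * 17 mod 31 = 7^2 * 17 = 18*17 = 27
  bit 4 = 0: r = r^2 mod 31 = 27^2 = 16
  -> B = 16
s = B^a = 16^21 mod 31  (bits of 21 = 10101)
  bit 0 = 1: r = r^2 * 16 mod 31 = 1^2 * 16 = 1*16 = 16
  bit 1 = 0: r = r^2 mod 31 = 16^2 = 8
  bit 2 = 1: r = r^2 * 16 mod 31 = 8^2 * 16 = 2*16 = 1
  bit 3 = 0: r = r^2 mod 31 = 1^2 = 1
  bit 4 = 1: r = r^2 * 16 mod 31 = 1^2 * 16 = 1*16 = 16
  -> s = B^a = 16

Answer: 23 16 16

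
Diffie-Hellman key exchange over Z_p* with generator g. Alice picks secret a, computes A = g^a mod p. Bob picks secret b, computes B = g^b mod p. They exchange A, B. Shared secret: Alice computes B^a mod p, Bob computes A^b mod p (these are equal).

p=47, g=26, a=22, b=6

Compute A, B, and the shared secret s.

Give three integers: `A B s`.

A = 26^22 mod 47  (bits of 22 = 10110)
  bit 0 = 1: r = r^2 * 26 mod 47 = 1^2 * 26 = 1*26 = 26
  bit 1 = 0: r = r^2 mod 47 = 26^2 = 18
  bit 2 = 1: r = r^2 * 26 mod 47 = 18^2 * 26 = 42*26 = 11
  bit 3 = 1: r = r^2 * 26 mod 47 = 11^2 * 26 = 27*26 = 44
  bit 4 = 0: r = r^2 mod 47 = 44^2 = 9
  -> A = 9
B = 26^6 mod 47  (bits of 6 = 110)
  bit 0 = 1: r = r^2 * 26 mod 47 = 1^2 * 26 = 1*26 = 26
  bit 1 = 1: r = r^2 * 26 mod 47 = 26^2 * 26 = 18*26 = 45
  bit 2 = 0: r = r^2 mod 47 = 45^2 = 4
  -> B = 4
s = B^a = 4^22 mod 47  (bits of 22 = 10110)
  bit 0 = 1: r = r^2 * 4 mod 47 = 1^2 * 4 = 1*4 = 4
  bit 1 = 0: r = r^2 mod 47 = 4^2 = 16
  bit 2 = 1: r = r^2 * 4 mod 47 = 16^2 * 4 = 21*4 = 37
  bit 3 = 1: r = r^2 * 4 mod 47 = 37^2 * 4 = 6*4 = 24
  bit 4 = 0: r = r^2 mod 47 = 24^2 = 12
  -> s = B^a = 12

Answer: 9 4 12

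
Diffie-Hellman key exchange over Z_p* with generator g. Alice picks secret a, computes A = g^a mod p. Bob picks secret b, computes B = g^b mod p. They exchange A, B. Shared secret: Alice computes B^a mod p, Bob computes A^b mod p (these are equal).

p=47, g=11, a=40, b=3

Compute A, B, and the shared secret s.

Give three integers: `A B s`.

Answer: 14 15 18

Derivation:
A = 11^40 mod 47  (bits of 40 = 101000)
  bit 0 = 1: r = r^2 * 11 mod 47 = 1^2 * 11 = 1*11 = 11
  bit 1 = 0: r = r^2 mod 47 = 11^2 = 27
  bit 2 = 1: r = r^2 * 11 mod 47 = 27^2 * 11 = 24*11 = 29
  bit 3 = 0: r = r^2 mod 47 = 29^2 = 42
  bit 4 = 0: r = r^2 mod 47 = 42^2 = 25
  bit 5 = 0: r = r^2 mod 47 = 25^2 = 14
  -> A = 14
B = 11^3 mod 47  (bits of 3 = 11)
  bit 0 = 1: r = r^2 * 11 mod 47 = 1^2 * 11 = 1*11 = 11
  bit 1 = 1: r = r^2 * 11 mod 47 = 11^2 * 11 = 27*11 = 15
  -> B = 15
s = B^a = 15^40 mod 47  (bits of 40 = 101000)
  bit 0 = 1: r = r^2 * 15 mod 47 = 1^2 * 15 = 1*15 = 15
  bit 1 = 0: r = r^2 mod 47 = 15^2 = 37
  bit 2 = 1: r = r^2 * 15 mod 47 = 37^2 * 15 = 6*15 = 43
  bit 3 = 0: r = r^2 mod 47 = 43^2 = 16
  bit 4 = 0: r = r^2 mod 47 = 16^2 = 21
  bit 5 = 0: r = r^2 mod 47 = 21^2 = 18
  -> s = B^a = 18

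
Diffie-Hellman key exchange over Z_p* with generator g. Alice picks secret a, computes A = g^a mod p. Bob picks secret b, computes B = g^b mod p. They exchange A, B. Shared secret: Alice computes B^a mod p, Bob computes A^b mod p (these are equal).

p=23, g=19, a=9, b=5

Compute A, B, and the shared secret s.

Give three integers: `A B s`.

Answer: 10 11 19

Derivation:
A = 19^9 mod 23  (bits of 9 = 1001)
  bit 0 = 1: r = r^2 * 19 mod 23 = 1^2 * 19 = 1*19 = 19
  bit 1 = 0: r = r^2 mod 23 = 19^2 = 16
  bit 2 = 0: r = r^2 mod 23 = 16^2 = 3
  bit 3 = 1: r = r^2 * 19 mod 23 = 3^2 * 19 = 9*19 = 10
  -> A = 10
B = 19^5 mod 23  (bits of 5 = 101)
  bit 0 = 1: r = r^2 * 19 mod 23 = 1^2 * 19 = 1*19 = 19
  bit 1 = 0: r = r^2 mod 23 = 19^2 = 16
  bit 2 = 1: r = r^2 * 19 mod 23 = 16^2 * 19 = 3*19 = 11
  -> B = 11
s = B^a = 11^9 mod 23  (bits of 9 = 1001)
  bit 0 = 1: r = r^2 * 11 mod 23 = 1^2 * 11 = 1*11 = 11
  bit 1 = 0: r = r^2 mod 23 = 11^2 = 6
  bit 2 = 0: r = r^2 mod 23 = 6^2 = 13
  bit 3 = 1: r = r^2 * 11 mod 23 = 13^2 * 11 = 8*11 = 19
  -> s = B^a = 19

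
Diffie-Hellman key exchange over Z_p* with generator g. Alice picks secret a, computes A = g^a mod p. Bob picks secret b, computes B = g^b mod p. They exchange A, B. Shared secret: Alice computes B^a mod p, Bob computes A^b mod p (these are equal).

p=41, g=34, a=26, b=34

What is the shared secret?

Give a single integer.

A = 34^26 mod 41  (bits of 26 = 11010)
  bit 0 = 1: r = r^2 * 34 mod 41 = 1^2 * 34 = 1*34 = 34
  bit 1 = 1: r = r^2 * 34 mod 41 = 34^2 * 34 = 8*34 = 26
  bit 2 = 0: r = r^2 mod 41 = 26^2 = 20
  bit 3 = 1: r = r^2 * 34 mod 41 = 20^2 * 34 = 31*34 = 29
  bit 4 = 0: r = r^2 mod 41 = 29^2 = 21
  -> A = 21
B = 34^34 mod 41  (bits of 34 = 100010)
  bit 0 = 1: r = r^2 * 34 mod 41 = 1^2 * 34 = 1*34 = 34
  bit 1 = 0: r = r^2 mod 41 = 34^2 = 8
  bit 2 = 0: r = r^2 mod 41 = 8^2 = 23
  bit 3 = 0: r = r^2 mod 41 = 23^2 = 37
  bit 4 = 1: r = r^2 * 34 mod 41 = 37^2 * 34 = 16*34 = 11
  bit 5 = 0: r = r^2 mod 41 = 11^2 = 39
  -> B = 39
s = B^a = 39^26 mod 41  (bits of 26 = 11010)
  bit 0 = 1: r = r^2 * 39 mod 41 = 1^2 * 39 = 1*39 = 39
  bit 1 = 1: r = r^2 * 39 mod 41 = 39^2 * 39 = 4*39 = 33
  bit 2 = 0: r = r^2 mod 41 = 33^2 = 23
  bit 3 = 1: r = r^2 * 39 mod 41 = 23^2 * 39 = 37*39 = 8
  bit 4 = 0: r = r^2 mod 41 = 8^2 = 23
  -> s = B^a = 23

Answer: 23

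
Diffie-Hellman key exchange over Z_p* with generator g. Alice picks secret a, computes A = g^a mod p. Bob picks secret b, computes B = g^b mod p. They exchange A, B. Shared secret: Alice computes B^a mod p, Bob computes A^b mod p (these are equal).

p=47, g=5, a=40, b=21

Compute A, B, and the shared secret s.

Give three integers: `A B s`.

Answer: 9 15 18

Derivation:
A = 5^40 mod 47  (bits of 40 = 101000)
  bit 0 = 1: r = r^2 * 5 mod 47 = 1^2 * 5 = 1*5 = 5
  bit 1 = 0: r = r^2 mod 47 = 5^2 = 25
  bit 2 = 1: r = r^2 * 5 mod 47 = 25^2 * 5 = 14*5 = 23
  bit 3 = 0: r = r^2 mod 47 = 23^2 = 12
  bit 4 = 0: r = r^2 mod 47 = 12^2 = 3
  bit 5 = 0: r = r^2 mod 47 = 3^2 = 9
  -> A = 9
B = 5^21 mod 47  (bits of 21 = 10101)
  bit 0 = 1: r = r^2 * 5 mod 47 = 1^2 * 5 = 1*5 = 5
  bit 1 = 0: r = r^2 mod 47 = 5^2 = 25
  bit 2 = 1: r = r^2 * 5 mod 47 = 25^2 * 5 = 14*5 = 23
  bit 3 = 0: r = r^2 mod 47 = 23^2 = 12
  bit 4 = 1: r = r^2 * 5 mod 47 = 12^2 * 5 = 3*5 = 15
  -> B = 15
s = B^a = 15^40 mod 47  (bits of 40 = 101000)
  bit 0 = 1: r = r^2 * 15 mod 47 = 1^2 * 15 = 1*15 = 15
  bit 1 = 0: r = r^2 mod 47 = 15^2 = 37
  bit 2 = 1: r = r^2 * 15 mod 47 = 37^2 * 15 = 6*15 = 43
  bit 3 = 0: r = r^2 mod 47 = 43^2 = 16
  bit 4 = 0: r = r^2 mod 47 = 16^2 = 21
  bit 5 = 0: r = r^2 mod 47 = 21^2 = 18
  -> s = B^a = 18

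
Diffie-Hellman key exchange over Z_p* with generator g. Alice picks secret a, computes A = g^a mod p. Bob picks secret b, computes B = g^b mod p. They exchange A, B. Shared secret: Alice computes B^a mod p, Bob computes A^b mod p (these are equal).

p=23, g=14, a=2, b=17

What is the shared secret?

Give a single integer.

A = 14^2 mod 23  (bits of 2 = 10)
  bit 0 = 1: r = r^2 * 14 mod 23 = 1^2 * 14 = 1*14 = 14
  bit 1 = 0: r = r^2 mod 23 = 14^2 = 12
  -> A = 12
B = 14^17 mod 23  (bits of 17 = 10001)
  bit 0 = 1: r = r^2 * 14 mod 23 = 1^2 * 14 = 1*14 = 14
  bit 1 = 0: r = r^2 mod 23 = 14^2 = 12
  bit 2 = 0: r = r^2 mod 23 = 12^2 = 6
  bit 3 = 0: r = r^2 mod 23 = 6^2 = 13
  bit 4 = 1: r = r^2 * 14 mod 23 = 13^2 * 14 = 8*14 = 20
  -> B = 20
s = B^a = 20^2 mod 23  (bits of 2 = 10)
  bit 0 = 1: r = r^2 * 20 mod 23 = 1^2 * 20 = 1*20 = 20
  bit 1 = 0: r = r^2 mod 23 = 20^2 = 9
  -> s = B^a = 9

Answer: 9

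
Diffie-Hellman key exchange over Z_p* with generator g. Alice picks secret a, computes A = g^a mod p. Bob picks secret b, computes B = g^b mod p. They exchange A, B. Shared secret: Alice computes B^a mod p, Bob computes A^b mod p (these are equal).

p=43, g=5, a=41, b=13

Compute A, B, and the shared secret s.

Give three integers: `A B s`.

A = 5^41 mod 43  (bits of 41 = 101001)
  bit 0 = 1: r = r^2 * 5 mod 43 = 1^2 * 5 = 1*5 = 5
  bit 1 = 0: r = r^2 mod 43 = 5^2 = 25
  bit 2 = 1: r = r^2 * 5 mod 43 = 25^2 * 5 = 23*5 = 29
  bit 3 = 0: r = r^2 mod 43 = 29^2 = 24
  bit 4 = 0: r = r^2 mod 43 = 24^2 = 17
  bit 5 = 1: r = r^2 * 5 mod 43 = 17^2 * 5 = 31*5 = 26
  -> A = 26
B = 5^13 mod 43  (bits of 13 = 1101)
  bit 0 = 1: r = r^2 * 5 mod 43 = 1^2 * 5 = 1*5 = 5
  bit 1 = 1: r = r^2 * 5 mod 43 = 5^2 * 5 = 25*5 = 39
  bit 2 = 0: r = r^2 mod 43 = 39^2 = 16
  bit 3 = 1: r = r^2 * 5 mod 43 = 16^2 * 5 = 41*5 = 33
  -> B = 33
s = B^a = 33^41 mod 43  (bits of 41 = 101001)
  bit 0 = 1: r = r^2 * 33 mod 43 = 1^2 * 33 = 1*33 = 33
  bit 1 = 0: r = r^2 mod 43 = 33^2 = 14
  bit 2 = 1: r = r^2 * 33 mod 43 = 14^2 * 33 = 24*33 = 18
  bit 3 = 0: r = r^2 mod 43 = 18^2 = 23
  bit 4 = 0: r = r^2 mod 43 = 23^2 = 13
  bit 5 = 1: r = r^2 * 33 mod 43 = 13^2 * 33 = 40*33 = 30
  -> s = B^a = 30

Answer: 26 33 30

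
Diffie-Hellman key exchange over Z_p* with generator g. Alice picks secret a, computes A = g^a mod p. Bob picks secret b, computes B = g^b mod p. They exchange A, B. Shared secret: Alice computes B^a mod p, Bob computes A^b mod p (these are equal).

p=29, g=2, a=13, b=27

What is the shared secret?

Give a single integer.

Answer: 27

Derivation:
A = 2^13 mod 29  (bits of 13 = 1101)
  bit 0 = 1: r = r^2 * 2 mod 29 = 1^2 * 2 = 1*2 = 2
  bit 1 = 1: r = r^2 * 2 mod 29 = 2^2 * 2 = 4*2 = 8
  bit 2 = 0: r = r^2 mod 29 = 8^2 = 6
  bit 3 = 1: r = r^2 * 2 mod 29 = 6^2 * 2 = 7*2 = 14
  -> A = 14
B = 2^27 mod 29  (bits of 27 = 11011)
  bit 0 = 1: r = r^2 * 2 mod 29 = 1^2 * 2 = 1*2 = 2
  bit 1 = 1: r = r^2 * 2 mod 29 = 2^2 * 2 = 4*2 = 8
  bit 2 = 0: r = r^2 mod 29 = 8^2 = 6
  bit 3 = 1: r = r^2 * 2 mod 29 = 6^2 * 2 = 7*2 = 14
  bit 4 = 1: r = r^2 * 2 mod 29 = 14^2 * 2 = 22*2 = 15
  -> B = 15
s = B^a = 15^13 mod 29  (bits of 13 = 1101)
  bit 0 = 1: r = r^2 * 15 mod 29 = 1^2 * 15 = 1*15 = 15
  bit 1 = 1: r = r^2 * 15 mod 29 = 15^2 * 15 = 22*15 = 11
  bit 2 = 0: r = r^2 mod 29 = 11^2 = 5
  bit 3 = 1: r = r^2 * 15 mod 29 = 5^2 * 15 = 25*15 = 27
  -> s = B^a = 27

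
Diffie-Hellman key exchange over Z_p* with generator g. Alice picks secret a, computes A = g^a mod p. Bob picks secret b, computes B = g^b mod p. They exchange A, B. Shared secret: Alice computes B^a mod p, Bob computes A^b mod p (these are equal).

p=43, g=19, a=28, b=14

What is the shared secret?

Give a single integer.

A = 19^28 mod 43  (bits of 28 = 11100)
  bit 0 = 1: r = r^2 * 19 mod 43 = 1^2 * 19 = 1*19 = 19
  bit 1 = 1: r = r^2 * 19 mod 43 = 19^2 * 19 = 17*19 = 22
  bit 2 = 1: r = r^2 * 19 mod 43 = 22^2 * 19 = 11*19 = 37
  bit 3 = 0: r = r^2 mod 43 = 37^2 = 36
  bit 4 = 0: r = r^2 mod 43 = 36^2 = 6
  -> A = 6
B = 19^14 mod 43  (bits of 14 = 1110)
  bit 0 = 1: r = r^2 * 19 mod 43 = 1^2 * 19 = 1*19 = 19
  bit 1 = 1: r = r^2 * 19 mod 43 = 19^2 * 19 = 17*19 = 22
  bit 2 = 1: r = r^2 * 19 mod 43 = 22^2 * 19 = 11*19 = 37
  bit 3 = 0: r = r^2 mod 43 = 37^2 = 36
  -> B = 36
s = B^a = 36^28 mod 43  (bits of 28 = 11100)
  bit 0 = 1: r = r^2 * 36 mod 43 = 1^2 * 36 = 1*36 = 36
  bit 1 = 1: r = r^2 * 36 mod 43 = 36^2 * 36 = 6*36 = 1
  bit 2 = 1: r = r^2 * 36 mod 43 = 1^2 * 36 = 1*36 = 36
  bit 3 = 0: r = r^2 mod 43 = 36^2 = 6
  bit 4 = 0: r = r^2 mod 43 = 6^2 = 36
  -> s = B^a = 36

Answer: 36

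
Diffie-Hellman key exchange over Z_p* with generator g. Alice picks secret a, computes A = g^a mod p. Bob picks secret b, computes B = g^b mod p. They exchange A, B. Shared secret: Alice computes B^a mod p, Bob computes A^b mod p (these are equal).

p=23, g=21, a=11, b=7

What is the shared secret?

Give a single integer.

Answer: 22

Derivation:
A = 21^11 mod 23  (bits of 11 = 1011)
  bit 0 = 1: r = r^2 * 21 mod 23 = 1^2 * 21 = 1*21 = 21
  bit 1 = 0: r = r^2 mod 23 = 21^2 = 4
  bit 2 = 1: r = r^2 * 21 mod 23 = 4^2 * 21 = 16*21 = 14
  bit 3 = 1: r = r^2 * 21 mod 23 = 14^2 * 21 = 12*21 = 22
  -> A = 22
B = 21^7 mod 23  (bits of 7 = 111)
  bit 0 = 1: r = r^2 * 21 mod 23 = 1^2 * 21 = 1*21 = 21
  bit 1 = 1: r = r^2 * 21 mod 23 = 21^2 * 21 = 4*21 = 15
  bit 2 = 1: r = r^2 * 21 mod 23 = 15^2 * 21 = 18*21 = 10
  -> B = 10
s = B^a = 10^11 mod 23  (bits of 11 = 1011)
  bit 0 = 1: r = r^2 * 10 mod 23 = 1^2 * 10 = 1*10 = 10
  bit 1 = 0: r = r^2 mod 23 = 10^2 = 8
  bit 2 = 1: r = r^2 * 10 mod 23 = 8^2 * 10 = 18*10 = 19
  bit 3 = 1: r = r^2 * 10 mod 23 = 19^2 * 10 = 16*10 = 22
  -> s = B^a = 22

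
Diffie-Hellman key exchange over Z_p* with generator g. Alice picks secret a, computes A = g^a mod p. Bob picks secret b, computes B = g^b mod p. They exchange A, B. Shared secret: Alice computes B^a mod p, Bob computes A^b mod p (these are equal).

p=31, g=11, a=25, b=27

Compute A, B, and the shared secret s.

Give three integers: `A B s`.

A = 11^25 mod 31  (bits of 25 = 11001)
  bit 0 = 1: r = r^2 * 11 mod 31 = 1^2 * 11 = 1*11 = 11
  bit 1 = 1: r = r^2 * 11 mod 31 = 11^2 * 11 = 28*11 = 29
  bit 2 = 0: r = r^2 mod 31 = 29^2 = 4
  bit 3 = 0: r = r^2 mod 31 = 4^2 = 16
  bit 4 = 1: r = r^2 * 11 mod 31 = 16^2 * 11 = 8*11 = 26
  -> A = 26
B = 11^27 mod 31  (bits of 27 = 11011)
  bit 0 = 1: r = r^2 * 11 mod 31 = 1^2 * 11 = 1*11 = 11
  bit 1 = 1: r = r^2 * 11 mod 31 = 11^2 * 11 = 28*11 = 29
  bit 2 = 0: r = r^2 mod 31 = 29^2 = 4
  bit 3 = 1: r = r^2 * 11 mod 31 = 4^2 * 11 = 16*11 = 21
  bit 4 = 1: r = r^2 * 11 mod 31 = 21^2 * 11 = 7*11 = 15
  -> B = 15
s = B^a = 15^25 mod 31  (bits of 25 = 11001)
  bit 0 = 1: r = r^2 * 15 mod 31 = 1^2 * 15 = 1*15 = 15
  bit 1 = 1: r = r^2 * 15 mod 31 = 15^2 * 15 = 8*15 = 27
  bit 2 = 0: r = r^2 mod 31 = 27^2 = 16
  bit 3 = 0: r = r^2 mod 31 = 16^2 = 8
  bit 4 = 1: r = r^2 * 15 mod 31 = 8^2 * 15 = 2*15 = 30
  -> s = B^a = 30

Answer: 26 15 30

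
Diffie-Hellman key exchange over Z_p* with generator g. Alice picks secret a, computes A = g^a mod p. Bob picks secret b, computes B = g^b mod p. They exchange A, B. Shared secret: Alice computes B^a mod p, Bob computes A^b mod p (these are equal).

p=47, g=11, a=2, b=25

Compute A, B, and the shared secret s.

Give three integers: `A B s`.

A = 11^2 mod 47  (bits of 2 = 10)
  bit 0 = 1: r = r^2 * 11 mod 47 = 1^2 * 11 = 1*11 = 11
  bit 1 = 0: r = r^2 mod 47 = 11^2 = 27
  -> A = 27
B = 11^25 mod 47  (bits of 25 = 11001)
  bit 0 = 1: r = r^2 * 11 mod 47 = 1^2 * 11 = 1*11 = 11
  bit 1 = 1: r = r^2 * 11 mod 47 = 11^2 * 11 = 27*11 = 15
  bit 2 = 0: r = r^2 mod 47 = 15^2 = 37
  bit 3 = 0: r = r^2 mod 47 = 37^2 = 6
  bit 4 = 1: r = r^2 * 11 mod 47 = 6^2 * 11 = 36*11 = 20
  -> B = 20
s = B^a = 20^2 mod 47  (bits of 2 = 10)
  bit 0 = 1: r = r^2 * 20 mod 47 = 1^2 * 20 = 1*20 = 20
  bit 1 = 0: r = r^2 mod 47 = 20^2 = 24
  -> s = B^a = 24

Answer: 27 20 24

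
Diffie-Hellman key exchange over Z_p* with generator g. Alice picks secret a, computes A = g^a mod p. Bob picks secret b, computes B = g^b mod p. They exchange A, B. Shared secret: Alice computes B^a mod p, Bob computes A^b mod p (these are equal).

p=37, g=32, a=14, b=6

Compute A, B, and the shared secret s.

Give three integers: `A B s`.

A = 32^14 mod 37  (bits of 14 = 1110)
  bit 0 = 1: r = r^2 * 32 mod 37 = 1^2 * 32 = 1*32 = 32
  bit 1 = 1: r = r^2 * 32 mod 37 = 32^2 * 32 = 25*32 = 23
  bit 2 = 1: r = r^2 * 32 mod 37 = 23^2 * 32 = 11*32 = 19
  bit 3 = 0: r = r^2 mod 37 = 19^2 = 28
  -> A = 28
B = 32^6 mod 37  (bits of 6 = 110)
  bit 0 = 1: r = r^2 * 32 mod 37 = 1^2 * 32 = 1*32 = 32
  bit 1 = 1: r = r^2 * 32 mod 37 = 32^2 * 32 = 25*32 = 23
  bit 2 = 0: r = r^2 mod 37 = 23^2 = 11
  -> B = 11
s = B^a = 11^14 mod 37  (bits of 14 = 1110)
  bit 0 = 1: r = r^2 * 11 mod 37 = 1^2 * 11 = 1*11 = 11
  bit 1 = 1: r = r^2 * 11 mod 37 = 11^2 * 11 = 10*11 = 36
  bit 2 = 1: r = r^2 * 11 mod 37 = 36^2 * 11 = 1*11 = 11
  bit 3 = 0: r = r^2 mod 37 = 11^2 = 10
  -> s = B^a = 10

Answer: 28 11 10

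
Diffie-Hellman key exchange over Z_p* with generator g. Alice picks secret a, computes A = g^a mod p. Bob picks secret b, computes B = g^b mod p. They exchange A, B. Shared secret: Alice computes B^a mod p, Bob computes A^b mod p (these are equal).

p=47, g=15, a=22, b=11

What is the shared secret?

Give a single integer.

A = 15^22 mod 47  (bits of 22 = 10110)
  bit 0 = 1: r = r^2 * 15 mod 47 = 1^2 * 15 = 1*15 = 15
  bit 1 = 0: r = r^2 mod 47 = 15^2 = 37
  bit 2 = 1: r = r^2 * 15 mod 47 = 37^2 * 15 = 6*15 = 43
  bit 3 = 1: r = r^2 * 15 mod 47 = 43^2 * 15 = 16*15 = 5
  bit 4 = 0: r = r^2 mod 47 = 5^2 = 25
  -> A = 25
B = 15^11 mod 47  (bits of 11 = 1011)
  bit 0 = 1: r = r^2 * 15 mod 47 = 1^2 * 15 = 1*15 = 15
  bit 1 = 0: r = r^2 mod 47 = 15^2 = 37
  bit 2 = 1: r = r^2 * 15 mod 47 = 37^2 * 15 = 6*15 = 43
  bit 3 = 1: r = r^2 * 15 mod 47 = 43^2 * 15 = 16*15 = 5
  -> B = 5
s = B^a = 5^22 mod 47  (bits of 22 = 10110)
  bit 0 = 1: r = r^2 * 5 mod 47 = 1^2 * 5 = 1*5 = 5
  bit 1 = 0: r = r^2 mod 47 = 5^2 = 25
  bit 2 = 1: r = r^2 * 5 mod 47 = 25^2 * 5 = 14*5 = 23
  bit 3 = 1: r = r^2 * 5 mod 47 = 23^2 * 5 = 12*5 = 13
  bit 4 = 0: r = r^2 mod 47 = 13^2 = 28
  -> s = B^a = 28

Answer: 28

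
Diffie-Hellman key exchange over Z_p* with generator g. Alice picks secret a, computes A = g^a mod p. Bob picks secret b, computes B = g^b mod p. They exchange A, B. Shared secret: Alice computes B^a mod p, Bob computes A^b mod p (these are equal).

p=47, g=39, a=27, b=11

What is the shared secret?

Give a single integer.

A = 39^27 mod 47  (bits of 27 = 11011)
  bit 0 = 1: r = r^2 * 39 mod 47 = 1^2 * 39 = 1*39 = 39
  bit 1 = 1: r = r^2 * 39 mod 47 = 39^2 * 39 = 17*39 = 5
  bit 2 = 0: r = r^2 mod 47 = 5^2 = 25
  bit 3 = 1: r = r^2 * 39 mod 47 = 25^2 * 39 = 14*39 = 29
  bit 4 = 1: r = r^2 * 39 mod 47 = 29^2 * 39 = 42*39 = 40
  -> A = 40
B = 39^11 mod 47  (bits of 11 = 1011)
  bit 0 = 1: r = r^2 * 39 mod 47 = 1^2 * 39 = 1*39 = 39
  bit 1 = 0: r = r^2 mod 47 = 39^2 = 17
  bit 2 = 1: r = r^2 * 39 mod 47 = 17^2 * 39 = 7*39 = 38
  bit 3 = 1: r = r^2 * 39 mod 47 = 38^2 * 39 = 34*39 = 10
  -> B = 10
s = B^a = 10^27 mod 47  (bits of 27 = 11011)
  bit 0 = 1: r = r^2 * 10 mod 47 = 1^2 * 10 = 1*10 = 10
  bit 1 = 1: r = r^2 * 10 mod 47 = 10^2 * 10 = 6*10 = 13
  bit 2 = 0: r = r^2 mod 47 = 13^2 = 28
  bit 3 = 1: r = r^2 * 10 mod 47 = 28^2 * 10 = 32*10 = 38
  bit 4 = 1: r = r^2 * 10 mod 47 = 38^2 * 10 = 34*10 = 11
  -> s = B^a = 11

Answer: 11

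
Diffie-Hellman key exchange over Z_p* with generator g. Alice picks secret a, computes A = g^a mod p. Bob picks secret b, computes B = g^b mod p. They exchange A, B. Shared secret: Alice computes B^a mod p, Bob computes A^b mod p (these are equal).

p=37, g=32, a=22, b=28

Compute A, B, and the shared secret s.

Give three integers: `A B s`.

A = 32^22 mod 37  (bits of 22 = 10110)
  bit 0 = 1: r = r^2 * 32 mod 37 = 1^2 * 32 = 1*32 = 32
  bit 1 = 0: r = r^2 mod 37 = 32^2 = 25
  bit 2 = 1: r = r^2 * 32 mod 37 = 25^2 * 32 = 33*32 = 20
  bit 3 = 1: r = r^2 * 32 mod 37 = 20^2 * 32 = 30*32 = 35
  bit 4 = 0: r = r^2 mod 37 = 35^2 = 4
  -> A = 4
B = 32^28 mod 37  (bits of 28 = 11100)
  bit 0 = 1: r = r^2 * 32 mod 37 = 1^2 * 32 = 1*32 = 32
  bit 1 = 1: r = r^2 * 32 mod 37 = 32^2 * 32 = 25*32 = 23
  bit 2 = 1: r = r^2 * 32 mod 37 = 23^2 * 32 = 11*32 = 19
  bit 3 = 0: r = r^2 mod 37 = 19^2 = 28
  bit 4 = 0: r = r^2 mod 37 = 28^2 = 7
  -> B = 7
s = B^a = 7^22 mod 37  (bits of 22 = 10110)
  bit 0 = 1: r = r^2 * 7 mod 37 = 1^2 * 7 = 1*7 = 7
  bit 1 = 0: r = r^2 mod 37 = 7^2 = 12
  bit 2 = 1: r = r^2 * 7 mod 37 = 12^2 * 7 = 33*7 = 9
  bit 3 = 1: r = r^2 * 7 mod 37 = 9^2 * 7 = 7*7 = 12
  bit 4 = 0: r = r^2 mod 37 = 12^2 = 33
  -> s = B^a = 33

Answer: 4 7 33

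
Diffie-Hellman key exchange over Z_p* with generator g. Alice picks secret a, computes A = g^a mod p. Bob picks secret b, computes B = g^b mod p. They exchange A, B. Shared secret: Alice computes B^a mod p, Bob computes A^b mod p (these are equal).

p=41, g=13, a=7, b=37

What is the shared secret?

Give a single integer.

A = 13^7 mod 41  (bits of 7 = 111)
  bit 0 = 1: r = r^2 * 13 mod 41 = 1^2 * 13 = 1*13 = 13
  bit 1 = 1: r = r^2 * 13 mod 41 = 13^2 * 13 = 5*13 = 24
  bit 2 = 1: r = r^2 * 13 mod 41 = 24^2 * 13 = 2*13 = 26
  -> A = 26
B = 13^37 mod 41  (bits of 37 = 100101)
  bit 0 = 1: r = r^2 * 13 mod 41 = 1^2 * 13 = 1*13 = 13
  bit 1 = 0: r = r^2 mod 41 = 13^2 = 5
  bit 2 = 0: r = r^2 mod 41 = 5^2 = 25
  bit 3 = 1: r = r^2 * 13 mod 41 = 25^2 * 13 = 10*13 = 7
  bit 4 = 0: r = r^2 mod 41 = 7^2 = 8
  bit 5 = 1: r = r^2 * 13 mod 41 = 8^2 * 13 = 23*13 = 12
  -> B = 12
s = B^a = 12^7 mod 41  (bits of 7 = 111)
  bit 0 = 1: r = r^2 * 12 mod 41 = 1^2 * 12 = 1*12 = 12
  bit 1 = 1: r = r^2 * 12 mod 41 = 12^2 * 12 = 21*12 = 6
  bit 2 = 1: r = r^2 * 12 mod 41 = 6^2 * 12 = 36*12 = 22
  -> s = B^a = 22

Answer: 22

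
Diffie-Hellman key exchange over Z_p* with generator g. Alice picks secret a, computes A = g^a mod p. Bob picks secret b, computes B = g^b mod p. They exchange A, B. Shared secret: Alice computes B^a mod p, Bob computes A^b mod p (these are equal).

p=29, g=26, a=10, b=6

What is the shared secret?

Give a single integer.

Answer: 23

Derivation:
A = 26^10 mod 29  (bits of 10 = 1010)
  bit 0 = 1: r = r^2 * 26 mod 29 = 1^2 * 26 = 1*26 = 26
  bit 1 = 0: r = r^2 mod 29 = 26^2 = 9
  bit 2 = 1: r = r^2 * 26 mod 29 = 9^2 * 26 = 23*26 = 18
  bit 3 = 0: r = r^2 mod 29 = 18^2 = 5
  -> A = 5
B = 26^6 mod 29  (bits of 6 = 110)
  bit 0 = 1: r = r^2 * 26 mod 29 = 1^2 * 26 = 1*26 = 26
  bit 1 = 1: r = r^2 * 26 mod 29 = 26^2 * 26 = 9*26 = 2
  bit 2 = 0: r = r^2 mod 29 = 2^2 = 4
  -> B = 4
s = B^a = 4^10 mod 29  (bits of 10 = 1010)
  bit 0 = 1: r = r^2 * 4 mod 29 = 1^2 * 4 = 1*4 = 4
  bit 1 = 0: r = r^2 mod 29 = 4^2 = 16
  bit 2 = 1: r = r^2 * 4 mod 29 = 16^2 * 4 = 24*4 = 9
  bit 3 = 0: r = r^2 mod 29 = 9^2 = 23
  -> s = B^a = 23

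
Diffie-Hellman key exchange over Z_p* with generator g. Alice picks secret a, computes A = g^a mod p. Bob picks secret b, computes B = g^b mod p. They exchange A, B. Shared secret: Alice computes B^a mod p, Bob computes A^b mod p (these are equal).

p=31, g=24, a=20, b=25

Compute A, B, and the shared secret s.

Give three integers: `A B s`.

Answer: 5 6 5

Derivation:
A = 24^20 mod 31  (bits of 20 = 10100)
  bit 0 = 1: r = r^2 * 24 mod 31 = 1^2 * 24 = 1*24 = 24
  bit 1 = 0: r = r^2 mod 31 = 24^2 = 18
  bit 2 = 1: r = r^2 * 24 mod 31 = 18^2 * 24 = 14*24 = 26
  bit 3 = 0: r = r^2 mod 31 = 26^2 = 25
  bit 4 = 0: r = r^2 mod 31 = 25^2 = 5
  -> A = 5
B = 24^25 mod 31  (bits of 25 = 11001)
  bit 0 = 1: r = r^2 * 24 mod 31 = 1^2 * 24 = 1*24 = 24
  bit 1 = 1: r = r^2 * 24 mod 31 = 24^2 * 24 = 18*24 = 29
  bit 2 = 0: r = r^2 mod 31 = 29^2 = 4
  bit 3 = 0: r = r^2 mod 31 = 4^2 = 16
  bit 4 = 1: r = r^2 * 24 mod 31 = 16^2 * 24 = 8*24 = 6
  -> B = 6
s = B^a = 6^20 mod 31  (bits of 20 = 10100)
  bit 0 = 1: r = r^2 * 6 mod 31 = 1^2 * 6 = 1*6 = 6
  bit 1 = 0: r = r^2 mod 31 = 6^2 = 5
  bit 2 = 1: r = r^2 * 6 mod 31 = 5^2 * 6 = 25*6 = 26
  bit 3 = 0: r = r^2 mod 31 = 26^2 = 25
  bit 4 = 0: r = r^2 mod 31 = 25^2 = 5
  -> s = B^a = 5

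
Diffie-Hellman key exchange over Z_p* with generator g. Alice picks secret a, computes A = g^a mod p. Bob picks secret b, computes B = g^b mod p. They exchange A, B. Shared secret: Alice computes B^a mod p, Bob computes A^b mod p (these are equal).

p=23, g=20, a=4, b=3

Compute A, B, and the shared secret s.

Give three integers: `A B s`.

A = 20^4 mod 23  (bits of 4 = 100)
  bit 0 = 1: r = r^2 * 20 mod 23 = 1^2 * 20 = 1*20 = 20
  bit 1 = 0: r = r^2 mod 23 = 20^2 = 9
  bit 2 = 0: r = r^2 mod 23 = 9^2 = 12
  -> A = 12
B = 20^3 mod 23  (bits of 3 = 11)
  bit 0 = 1: r = r^2 * 20 mod 23 = 1^2 * 20 = 1*20 = 20
  bit 1 = 1: r = r^2 * 20 mod 23 = 20^2 * 20 = 9*20 = 19
  -> B = 19
s = B^a = 19^4 mod 23  (bits of 4 = 100)
  bit 0 = 1: r = r^2 * 19 mod 23 = 1^2 * 19 = 1*19 = 19
  bit 1 = 0: r = r^2 mod 23 = 19^2 = 16
  bit 2 = 0: r = r^2 mod 23 = 16^2 = 3
  -> s = B^a = 3

Answer: 12 19 3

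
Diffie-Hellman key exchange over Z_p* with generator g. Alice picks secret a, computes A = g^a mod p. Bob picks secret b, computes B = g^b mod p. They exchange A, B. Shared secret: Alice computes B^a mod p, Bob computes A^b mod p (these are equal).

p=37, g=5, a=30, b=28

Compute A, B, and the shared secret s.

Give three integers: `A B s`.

A = 5^30 mod 37  (bits of 30 = 11110)
  bit 0 = 1: r = r^2 * 5 mod 37 = 1^2 * 5 = 1*5 = 5
  bit 1 = 1: r = r^2 * 5 mod 37 = 5^2 * 5 = 25*5 = 14
  bit 2 = 1: r = r^2 * 5 mod 37 = 14^2 * 5 = 11*5 = 18
  bit 3 = 1: r = r^2 * 5 mod 37 = 18^2 * 5 = 28*5 = 29
  bit 4 = 0: r = r^2 mod 37 = 29^2 = 27
  -> A = 27
B = 5^28 mod 37  (bits of 28 = 11100)
  bit 0 = 1: r = r^2 * 5 mod 37 = 1^2 * 5 = 1*5 = 5
  bit 1 = 1: r = r^2 * 5 mod 37 = 5^2 * 5 = 25*5 = 14
  bit 2 = 1: r = r^2 * 5 mod 37 = 14^2 * 5 = 11*5 = 18
  bit 3 = 0: r = r^2 mod 37 = 18^2 = 28
  bit 4 = 0: r = r^2 mod 37 = 28^2 = 7
  -> B = 7
s = B^a = 7^30 mod 37  (bits of 30 = 11110)
  bit 0 = 1: r = r^2 * 7 mod 37 = 1^2 * 7 = 1*7 = 7
  bit 1 = 1: r = r^2 * 7 mod 37 = 7^2 * 7 = 12*7 = 10
  bit 2 = 1: r = r^2 * 7 mod 37 = 10^2 * 7 = 26*7 = 34
  bit 3 = 1: r = r^2 * 7 mod 37 = 34^2 * 7 = 9*7 = 26
  bit 4 = 0: r = r^2 mod 37 = 26^2 = 10
  -> s = B^a = 10

Answer: 27 7 10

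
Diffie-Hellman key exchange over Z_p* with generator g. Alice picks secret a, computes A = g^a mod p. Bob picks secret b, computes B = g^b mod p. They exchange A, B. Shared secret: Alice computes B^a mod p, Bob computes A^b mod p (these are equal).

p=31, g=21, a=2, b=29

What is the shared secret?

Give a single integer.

Answer: 9

Derivation:
A = 21^2 mod 31  (bits of 2 = 10)
  bit 0 = 1: r = r^2 * 21 mod 31 = 1^2 * 21 = 1*21 = 21
  bit 1 = 0: r = r^2 mod 31 = 21^2 = 7
  -> A = 7
B = 21^29 mod 31  (bits of 29 = 11101)
  bit 0 = 1: r = r^2 * 21 mod 31 = 1^2 * 21 = 1*21 = 21
  bit 1 = 1: r = r^2 * 21 mod 31 = 21^2 * 21 = 7*21 = 23
  bit 2 = 1: r = r^2 * 21 mod 31 = 23^2 * 21 = 2*21 = 11
  bit 3 = 0: r = r^2 mod 31 = 11^2 = 28
  bit 4 = 1: r = r^2 * 21 mod 31 = 28^2 * 21 = 9*21 = 3
  -> B = 3
s = B^a = 3^2 mod 31  (bits of 2 = 10)
  bit 0 = 1: r = r^2 * 3 mod 31 = 1^2 * 3 = 1*3 = 3
  bit 1 = 0: r = r^2 mod 31 = 3^2 = 9
  -> s = B^a = 9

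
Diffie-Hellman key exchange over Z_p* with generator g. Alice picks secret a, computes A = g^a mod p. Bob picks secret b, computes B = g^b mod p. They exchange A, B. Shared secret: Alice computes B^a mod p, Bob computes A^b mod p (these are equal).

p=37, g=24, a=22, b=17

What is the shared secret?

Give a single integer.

A = 24^22 mod 37  (bits of 22 = 10110)
  bit 0 = 1: r = r^2 * 24 mod 37 = 1^2 * 24 = 1*24 = 24
  bit 1 = 0: r = r^2 mod 37 = 24^2 = 21
  bit 2 = 1: r = r^2 * 24 mod 37 = 21^2 * 24 = 34*24 = 2
  bit 3 = 1: r = r^2 * 24 mod 37 = 2^2 * 24 = 4*24 = 22
  bit 4 = 0: r = r^2 mod 37 = 22^2 = 3
  -> A = 3
B = 24^17 mod 37  (bits of 17 = 10001)
  bit 0 = 1: r = r^2 * 24 mod 37 = 1^2 * 24 = 1*24 = 24
  bit 1 = 0: r = r^2 mod 37 = 24^2 = 21
  bit 2 = 0: r = r^2 mod 37 = 21^2 = 34
  bit 3 = 0: r = r^2 mod 37 = 34^2 = 9
  bit 4 = 1: r = r^2 * 24 mod 37 = 9^2 * 24 = 7*24 = 20
  -> B = 20
s = B^a = 20^22 mod 37  (bits of 22 = 10110)
  bit 0 = 1: r = r^2 * 20 mod 37 = 1^2 * 20 = 1*20 = 20
  bit 1 = 0: r = r^2 mod 37 = 20^2 = 30
  bit 2 = 1: r = r^2 * 20 mod 37 = 30^2 * 20 = 12*20 = 18
  bit 3 = 1: r = r^2 * 20 mod 37 = 18^2 * 20 = 28*20 = 5
  bit 4 = 0: r = r^2 mod 37 = 5^2 = 25
  -> s = B^a = 25

Answer: 25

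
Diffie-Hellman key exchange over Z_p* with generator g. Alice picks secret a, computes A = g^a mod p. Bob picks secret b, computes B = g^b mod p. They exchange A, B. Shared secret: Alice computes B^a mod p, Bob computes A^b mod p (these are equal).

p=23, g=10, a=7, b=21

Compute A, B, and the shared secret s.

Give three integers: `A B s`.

A = 10^7 mod 23  (bits of 7 = 111)
  bit 0 = 1: r = r^2 * 10 mod 23 = 1^2 * 10 = 1*10 = 10
  bit 1 = 1: r = r^2 * 10 mod 23 = 10^2 * 10 = 8*10 = 11
  bit 2 = 1: r = r^2 * 10 mod 23 = 11^2 * 10 = 6*10 = 14
  -> A = 14
B = 10^21 mod 23  (bits of 21 = 10101)
  bit 0 = 1: r = r^2 * 10 mod 23 = 1^2 * 10 = 1*10 = 10
  bit 1 = 0: r = r^2 mod 23 = 10^2 = 8
  bit 2 = 1: r = r^2 * 10 mod 23 = 8^2 * 10 = 18*10 = 19
  bit 3 = 0: r = r^2 mod 23 = 19^2 = 16
  bit 4 = 1: r = r^2 * 10 mod 23 = 16^2 * 10 = 3*10 = 7
  -> B = 7
s = B^a = 7^7 mod 23  (bits of 7 = 111)
  bit 0 = 1: r = r^2 * 7 mod 23 = 1^2 * 7 = 1*7 = 7
  bit 1 = 1: r = r^2 * 7 mod 23 = 7^2 * 7 = 3*7 = 21
  bit 2 = 1: r = r^2 * 7 mod 23 = 21^2 * 7 = 4*7 = 5
  -> s = B^a = 5

Answer: 14 7 5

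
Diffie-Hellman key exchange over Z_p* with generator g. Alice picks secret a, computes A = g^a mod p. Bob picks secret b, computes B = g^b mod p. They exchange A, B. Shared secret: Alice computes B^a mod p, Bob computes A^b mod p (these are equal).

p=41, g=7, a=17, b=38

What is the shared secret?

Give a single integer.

A = 7^17 mod 41  (bits of 17 = 10001)
  bit 0 = 1: r = r^2 * 7 mod 41 = 1^2 * 7 = 1*7 = 7
  bit 1 = 0: r = r^2 mod 41 = 7^2 = 8
  bit 2 = 0: r = r^2 mod 41 = 8^2 = 23
  bit 3 = 0: r = r^2 mod 41 = 23^2 = 37
  bit 4 = 1: r = r^2 * 7 mod 41 = 37^2 * 7 = 16*7 = 30
  -> A = 30
B = 7^38 mod 41  (bits of 38 = 100110)
  bit 0 = 1: r = r^2 * 7 mod 41 = 1^2 * 7 = 1*7 = 7
  bit 1 = 0: r = r^2 mod 41 = 7^2 = 8
  bit 2 = 0: r = r^2 mod 41 = 8^2 = 23
  bit 3 = 1: r = r^2 * 7 mod 41 = 23^2 * 7 = 37*7 = 13
  bit 4 = 1: r = r^2 * 7 mod 41 = 13^2 * 7 = 5*7 = 35
  bit 5 = 0: r = r^2 mod 41 = 35^2 = 36
  -> B = 36
s = B^a = 36^17 mod 41  (bits of 17 = 10001)
  bit 0 = 1: r = r^2 * 36 mod 41 = 1^2 * 36 = 1*36 = 36
  bit 1 = 0: r = r^2 mod 41 = 36^2 = 25
  bit 2 = 0: r = r^2 mod 41 = 25^2 = 10
  bit 3 = 0: r = r^2 mod 41 = 10^2 = 18
  bit 4 = 1: r = r^2 * 36 mod 41 = 18^2 * 36 = 37*36 = 20
  -> s = B^a = 20

Answer: 20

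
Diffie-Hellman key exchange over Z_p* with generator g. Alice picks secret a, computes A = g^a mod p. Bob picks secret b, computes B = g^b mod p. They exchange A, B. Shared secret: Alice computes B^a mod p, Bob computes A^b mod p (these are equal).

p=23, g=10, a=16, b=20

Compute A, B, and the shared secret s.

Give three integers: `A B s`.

Answer: 4 3 13

Derivation:
A = 10^16 mod 23  (bits of 16 = 10000)
  bit 0 = 1: r = r^2 * 10 mod 23 = 1^2 * 10 = 1*10 = 10
  bit 1 = 0: r = r^2 mod 23 = 10^2 = 8
  bit 2 = 0: r = r^2 mod 23 = 8^2 = 18
  bit 3 = 0: r = r^2 mod 23 = 18^2 = 2
  bit 4 = 0: r = r^2 mod 23 = 2^2 = 4
  -> A = 4
B = 10^20 mod 23  (bits of 20 = 10100)
  bit 0 = 1: r = r^2 * 10 mod 23 = 1^2 * 10 = 1*10 = 10
  bit 1 = 0: r = r^2 mod 23 = 10^2 = 8
  bit 2 = 1: r = r^2 * 10 mod 23 = 8^2 * 10 = 18*10 = 19
  bit 3 = 0: r = r^2 mod 23 = 19^2 = 16
  bit 4 = 0: r = r^2 mod 23 = 16^2 = 3
  -> B = 3
s = B^a = 3^16 mod 23  (bits of 16 = 10000)
  bit 0 = 1: r = r^2 * 3 mod 23 = 1^2 * 3 = 1*3 = 3
  bit 1 = 0: r = r^2 mod 23 = 3^2 = 9
  bit 2 = 0: r = r^2 mod 23 = 9^2 = 12
  bit 3 = 0: r = r^2 mod 23 = 12^2 = 6
  bit 4 = 0: r = r^2 mod 23 = 6^2 = 13
  -> s = B^a = 13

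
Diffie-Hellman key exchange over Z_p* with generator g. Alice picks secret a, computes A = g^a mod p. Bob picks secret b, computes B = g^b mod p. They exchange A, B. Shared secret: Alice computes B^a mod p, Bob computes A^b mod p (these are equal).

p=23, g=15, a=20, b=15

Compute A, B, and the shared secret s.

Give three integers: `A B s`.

A = 15^20 mod 23  (bits of 20 = 10100)
  bit 0 = 1: r = r^2 * 15 mod 23 = 1^2 * 15 = 1*15 = 15
  bit 1 = 0: r = r^2 mod 23 = 15^2 = 18
  bit 2 = 1: r = r^2 * 15 mod 23 = 18^2 * 15 = 2*15 = 7
  bit 3 = 0: r = r^2 mod 23 = 7^2 = 3
  bit 4 = 0: r = r^2 mod 23 = 3^2 = 9
  -> A = 9
B = 15^15 mod 23  (bits of 15 = 1111)
  bit 0 = 1: r = r^2 * 15 mod 23 = 1^2 * 15 = 1*15 = 15
  bit 1 = 1: r = r^2 * 15 mod 23 = 15^2 * 15 = 18*15 = 17
  bit 2 = 1: r = r^2 * 15 mod 23 = 17^2 * 15 = 13*15 = 11
  bit 3 = 1: r = r^2 * 15 mod 23 = 11^2 * 15 = 6*15 = 21
  -> B = 21
s = B^a = 21^20 mod 23  (bits of 20 = 10100)
  bit 0 = 1: r = r^2 * 21 mod 23 = 1^2 * 21 = 1*21 = 21
  bit 1 = 0: r = r^2 mod 23 = 21^2 = 4
  bit 2 = 1: r = r^2 * 21 mod 23 = 4^2 * 21 = 16*21 = 14
  bit 3 = 0: r = r^2 mod 23 = 14^2 = 12
  bit 4 = 0: r = r^2 mod 23 = 12^2 = 6
  -> s = B^a = 6

Answer: 9 21 6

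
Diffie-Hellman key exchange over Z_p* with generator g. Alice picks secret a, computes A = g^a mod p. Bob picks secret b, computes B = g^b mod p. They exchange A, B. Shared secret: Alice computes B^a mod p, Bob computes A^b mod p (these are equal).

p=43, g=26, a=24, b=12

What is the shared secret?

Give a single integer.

A = 26^24 mod 43  (bits of 24 = 11000)
  bit 0 = 1: r = r^2 * 26 mod 43 = 1^2 * 26 = 1*26 = 26
  bit 1 = 1: r = r^2 * 26 mod 43 = 26^2 * 26 = 31*26 = 32
  bit 2 = 0: r = r^2 mod 43 = 32^2 = 35
  bit 3 = 0: r = r^2 mod 43 = 35^2 = 21
  bit 4 = 0: r = r^2 mod 43 = 21^2 = 11
  -> A = 11
B = 26^12 mod 43  (bits of 12 = 1100)
  bit 0 = 1: r = r^2 * 26 mod 43 = 1^2 * 26 = 1*26 = 26
  bit 1 = 1: r = r^2 * 26 mod 43 = 26^2 * 26 = 31*26 = 32
  bit 2 = 0: r = r^2 mod 43 = 32^2 = 35
  bit 3 = 0: r = r^2 mod 43 = 35^2 = 21
  -> B = 21
s = B^a = 21^24 mod 43  (bits of 24 = 11000)
  bit 0 = 1: r = r^2 * 21 mod 43 = 1^2 * 21 = 1*21 = 21
  bit 1 = 1: r = r^2 * 21 mod 43 = 21^2 * 21 = 11*21 = 16
  bit 2 = 0: r = r^2 mod 43 = 16^2 = 41
  bit 3 = 0: r = r^2 mod 43 = 41^2 = 4
  bit 4 = 0: r = r^2 mod 43 = 4^2 = 16
  -> s = B^a = 16

Answer: 16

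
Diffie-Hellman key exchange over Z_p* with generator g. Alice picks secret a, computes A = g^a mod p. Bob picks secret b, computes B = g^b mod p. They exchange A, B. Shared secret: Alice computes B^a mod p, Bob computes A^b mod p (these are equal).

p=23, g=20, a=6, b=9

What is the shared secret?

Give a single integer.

A = 20^6 mod 23  (bits of 6 = 110)
  bit 0 = 1: r = r^2 * 20 mod 23 = 1^2 * 20 = 1*20 = 20
  bit 1 = 1: r = r^2 * 20 mod 23 = 20^2 * 20 = 9*20 = 19
  bit 2 = 0: r = r^2 mod 23 = 19^2 = 16
  -> A = 16
B = 20^9 mod 23  (bits of 9 = 1001)
  bit 0 = 1: r = r^2 * 20 mod 23 = 1^2 * 20 = 1*20 = 20
  bit 1 = 0: r = r^2 mod 23 = 20^2 = 9
  bit 2 = 0: r = r^2 mod 23 = 9^2 = 12
  bit 3 = 1: r = r^2 * 20 mod 23 = 12^2 * 20 = 6*20 = 5
  -> B = 5
s = B^a = 5^6 mod 23  (bits of 6 = 110)
  bit 0 = 1: r = r^2 * 5 mod 23 = 1^2 * 5 = 1*5 = 5
  bit 1 = 1: r = r^2 * 5 mod 23 = 5^2 * 5 = 2*5 = 10
  bit 2 = 0: r = r^2 mod 23 = 10^2 = 8
  -> s = B^a = 8

Answer: 8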